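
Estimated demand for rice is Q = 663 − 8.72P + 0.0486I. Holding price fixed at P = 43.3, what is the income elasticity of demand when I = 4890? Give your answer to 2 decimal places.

At P = 43.3, I = 4890: Q = 523.078.
Holding P constant, ∂Q/∂I = 0.0486.
η_I = (∂Q/∂I)·(I/Q) = 0.0486 × (4890/523.078) = 0.45.

0.45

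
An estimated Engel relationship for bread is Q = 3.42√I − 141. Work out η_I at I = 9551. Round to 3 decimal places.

0.865

At I = 9551: Q = 193.234.
dQ/dI = 3.42/(2√I) = 0.0174973 at this income.
η = (dQ/dI)·(I/Q) = 0.0174973 × (9551/193.234) = 0.865.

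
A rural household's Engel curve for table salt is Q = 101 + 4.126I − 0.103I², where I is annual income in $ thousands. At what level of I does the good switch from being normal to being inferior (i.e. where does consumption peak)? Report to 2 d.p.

20.03

dQ/dI = 4.126 − 0.206I.
The good is inferior where dQ/dI < 0. Setting dQ/dI = 0 gives I = 4.126 / 0.206 = 20.03.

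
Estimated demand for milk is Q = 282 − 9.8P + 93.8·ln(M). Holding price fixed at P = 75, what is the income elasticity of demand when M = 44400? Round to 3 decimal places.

At P = 75, M = 44400: Q = 550.753.
Holding P constant, ∂Q/∂M = 93.8/M = 0.00211261.
η_M = (∂Q/∂M)·(M/Q) = 0.00211261 × (44400/550.753) = 0.170.

0.170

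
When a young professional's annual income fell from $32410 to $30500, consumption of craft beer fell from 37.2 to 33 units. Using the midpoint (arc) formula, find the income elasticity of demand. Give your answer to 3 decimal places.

ΔQ = 33 − 37.2 = -4.2; midpoint Q̄ = (37.2 + 33)/2 = 35.1.
ΔI = 30500 − 32410 = -1910; midpoint Ī = (32410 + 30500)/2 = 31455.
η = (ΔQ/Q̄) ÷ (ΔI/Ī) = (-4.2/35.1) ÷ (-1910/31455) = 1.971.

1.971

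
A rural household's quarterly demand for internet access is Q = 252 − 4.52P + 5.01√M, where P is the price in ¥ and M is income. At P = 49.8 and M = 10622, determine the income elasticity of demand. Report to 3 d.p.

At P = 49.8, M = 10622: Q = 543.250.
Holding P constant, ∂Q/∂M = 5.01/(2√M) = 0.0243055.
η_M = (∂Q/∂M)·(M/Q) = 0.0243055 × (10622/543.250) = 0.475.

0.475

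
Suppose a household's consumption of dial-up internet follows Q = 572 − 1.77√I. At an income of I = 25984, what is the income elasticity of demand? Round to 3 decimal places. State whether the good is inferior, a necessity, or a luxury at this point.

-0.498 (inferior good)

At I = 25984: Q = 286.684.
dQ/dI = -1.77/(2√I) = -0.00549023 at this income.
η = (dQ/dI)·(I/Q) = -0.00549023 × (25984/286.684) = -0.498.
Since η < 0, the good is an inferior good.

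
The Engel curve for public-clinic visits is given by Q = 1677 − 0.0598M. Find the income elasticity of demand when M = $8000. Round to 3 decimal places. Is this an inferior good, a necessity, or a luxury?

At M = 8000: Q = 1198.600.
dQ/dM = −0.0598.
η = (dQ/dM)·(M/Q) = -0.0598 × (8000/1198.600) = -0.399.
Since η < 0, the good is an inferior good.

-0.399 (inferior good)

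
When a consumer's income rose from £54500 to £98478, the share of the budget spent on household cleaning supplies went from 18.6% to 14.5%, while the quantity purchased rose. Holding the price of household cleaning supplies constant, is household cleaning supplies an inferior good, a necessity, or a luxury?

Quantity rises but the budget share falls as income rises, so 0 < η < 1.

necessity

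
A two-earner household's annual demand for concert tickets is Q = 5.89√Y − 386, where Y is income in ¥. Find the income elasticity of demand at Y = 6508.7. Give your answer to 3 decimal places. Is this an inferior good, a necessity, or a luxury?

2.664 (luxury)

At Y = 6508.7: Q = 89.185.
dQ/dY = 5.89/(2√Y) = 0.0365038 at this income.
η = (dQ/dY)·(Y/Q) = 0.0365038 × (6508.7/89.185) = 2.664.
Since η > 1, the good is a luxury.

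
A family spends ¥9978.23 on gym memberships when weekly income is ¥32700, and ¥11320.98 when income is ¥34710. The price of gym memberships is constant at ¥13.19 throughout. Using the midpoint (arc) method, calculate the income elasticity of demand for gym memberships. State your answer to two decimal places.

With a constant price, Q₁ = 9978.23/13.19 = 756.500 and Q₂ = 11320.98/13.19 = 858.300 (equivalently, work directly with expenditure since P cancels).
Midpoint %ΔQ = (11320.98 − 9978.23)/10649.61 = 0.12608; midpoint %ΔI = (34710 − 32700)/33705 = 0.05964.
η = 0.12608 / 0.05964 = 2.11.

2.11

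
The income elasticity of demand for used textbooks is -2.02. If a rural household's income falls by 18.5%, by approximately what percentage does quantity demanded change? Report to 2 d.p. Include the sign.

37.37%

%ΔQ ≈ η × %ΔI = -2.02 × (-18.5%) = 37.37%.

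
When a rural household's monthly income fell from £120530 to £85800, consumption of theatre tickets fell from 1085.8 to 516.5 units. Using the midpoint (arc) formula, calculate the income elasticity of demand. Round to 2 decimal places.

2.11

ΔQ = 516.5 − 1085.8 = -569.3; midpoint Q̄ = (1085.8 + 516.5)/2 = 801.15.
ΔI = 85800 − 120530 = -34730; midpoint Ī = (120530 + 85800)/2 = 103165.
η = (ΔQ/Q̄) ÷ (ΔI/Ī) = (-569.3/801.15) ÷ (-34730/103165) = 2.11.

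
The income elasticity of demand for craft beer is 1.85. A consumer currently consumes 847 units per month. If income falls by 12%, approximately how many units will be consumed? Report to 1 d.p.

%ΔQ ≈ η × %ΔI = 1.85 × (-12%) = -22.2%.
New Q ≈ 847 × (1 − 0.222) = 659.0.

659.0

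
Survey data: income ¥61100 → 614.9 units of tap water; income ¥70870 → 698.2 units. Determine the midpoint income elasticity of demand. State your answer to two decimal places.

0.86

ΔQ = 698.2 − 614.9 = 83.3; midpoint Q̄ = (614.9 + 698.2)/2 = 656.55.
ΔI = 70870 − 61100 = 9770; midpoint Ī = (61100 + 70870)/2 = 65985.
η = (ΔQ/Q̄) ÷ (ΔI/Ī) = (83.3/656.55) ÷ (9770/65985) = 0.86.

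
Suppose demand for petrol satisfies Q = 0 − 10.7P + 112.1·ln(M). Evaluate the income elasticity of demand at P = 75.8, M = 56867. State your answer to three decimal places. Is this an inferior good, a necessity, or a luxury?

At P = 75.8, M = 56867: Q = 416.264.
Holding P constant, ∂Q/∂M = 112.1/M = 0.00197127.
η_M = (∂Q/∂M)·(M/Q) = 0.00197127 × (56867/416.264) = 0.269.
Since 0 < η < 1, this is a necessity.

0.269 (necessity)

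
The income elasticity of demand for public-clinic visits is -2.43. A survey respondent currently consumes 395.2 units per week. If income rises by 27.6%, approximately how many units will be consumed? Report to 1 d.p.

%ΔQ ≈ η × %ΔI = -2.43 × 27.6% = -67.068%.
New Q ≈ 395.2 × (1 − 0.67068) = 130.1.

130.1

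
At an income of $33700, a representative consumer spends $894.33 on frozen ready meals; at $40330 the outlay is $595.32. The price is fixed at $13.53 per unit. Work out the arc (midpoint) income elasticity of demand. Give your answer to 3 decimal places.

With a constant price, Q₁ = 894.33/13.53 = 66.100 and Q₂ = 595.32/13.53 = 44.000 (equivalently, work directly with expenditure since P cancels).
Midpoint %ΔQ = (595.32 − 894.33)/744.83 = -0.40145; midpoint %ΔI = (40330 − 33700)/37015 = 0.17912.
η = -0.40145 / 0.17912 = -2.241.

-2.241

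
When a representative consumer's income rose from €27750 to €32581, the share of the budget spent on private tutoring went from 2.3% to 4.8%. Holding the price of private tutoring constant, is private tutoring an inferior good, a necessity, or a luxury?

The budget share rises as income rises, so η > 1.

luxury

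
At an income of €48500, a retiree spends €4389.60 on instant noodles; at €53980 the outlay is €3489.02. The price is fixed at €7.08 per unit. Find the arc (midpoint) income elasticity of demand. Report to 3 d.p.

With a constant price, Q₁ = 4389.60/7.08 = 620.000 and Q₂ = 3489.02/7.08 = 492.799 (equivalently, work directly with expenditure since P cancels).
Midpoint %ΔQ = (3489.02 − 4389.60)/3939.31 = -0.22861; midpoint %ΔI = (53980 − 48500)/51240 = 0.10695.
η = -0.22861 / 0.10695 = -2.138.

-2.138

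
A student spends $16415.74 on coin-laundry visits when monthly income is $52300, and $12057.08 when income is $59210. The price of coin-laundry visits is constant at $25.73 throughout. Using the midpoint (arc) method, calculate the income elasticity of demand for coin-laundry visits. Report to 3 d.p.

With a constant price, Q₁ = 16415.74/25.73 = 638.000 and Q₂ = 12057.08/25.73 = 468.600 (equivalently, work directly with expenditure since P cancels).
Midpoint %ΔQ = (12057.08 − 16415.74)/14236.41 = -0.30616; midpoint %ΔI = (59210 − 52300)/55755 = 0.12394.
η = -0.30616 / 0.12394 = -2.470.

-2.470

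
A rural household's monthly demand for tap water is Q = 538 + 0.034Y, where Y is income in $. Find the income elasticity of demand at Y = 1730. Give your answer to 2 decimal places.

At Y = 1730: Q = 596.820.
dQ/dY = 0.034.
η = (dQ/dY)·(Y/Q) = 0.034 × (1730/596.820) = 0.10.

0.10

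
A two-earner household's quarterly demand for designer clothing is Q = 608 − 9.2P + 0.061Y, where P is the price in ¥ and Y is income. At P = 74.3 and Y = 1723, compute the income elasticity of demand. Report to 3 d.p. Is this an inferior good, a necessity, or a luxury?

At P = 74.3, Y = 1723: Q = 29.543.
Holding P constant, ∂Q/∂Y = 0.061.
η_Y = (∂Q/∂Y)·(Y/Q) = 0.061 × (1723/29.543) = 3.558.
Since η > 1, this is a luxury.

3.558 (luxury)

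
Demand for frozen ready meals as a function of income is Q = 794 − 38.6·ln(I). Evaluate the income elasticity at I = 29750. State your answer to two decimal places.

-0.10

At I = 29750: Q = 396.397.
dQ/dI = -38.6/I = -0.00129748 at this income.
η = (dQ/dI)·(I/Q) = -0.00129748 × (29750/396.397) = -0.10.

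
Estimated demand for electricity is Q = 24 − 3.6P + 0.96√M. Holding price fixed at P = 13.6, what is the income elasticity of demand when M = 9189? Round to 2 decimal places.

At P = 13.6, M = 9189: Q = 67.065.
Holding P constant, ∂Q/∂M = 0.96/(2√M) = 0.00500734.
η_M = (∂Q/∂M)·(M/Q) = 0.00500734 × (9189/67.065) = 0.69.

0.69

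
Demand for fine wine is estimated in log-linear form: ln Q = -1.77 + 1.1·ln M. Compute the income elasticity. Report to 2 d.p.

1.10

In a log-linear demand, the coefficient on ln M is the income elasticity.
So η = 1.10.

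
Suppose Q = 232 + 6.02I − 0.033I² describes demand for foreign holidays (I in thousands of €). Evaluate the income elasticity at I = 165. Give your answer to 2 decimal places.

-2.46

At I = 165: Q = 326.8750.
dQ/dI = 6.02 − 0.066I = -4.87000.
η = (dQ/dI)·(I/Q) = -4.87000 × (165/326.8750) = -2.46.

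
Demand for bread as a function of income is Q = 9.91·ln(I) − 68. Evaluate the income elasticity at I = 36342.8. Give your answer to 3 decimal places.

At I = 36342.8: Q = 36.062.
dQ/dI = 9.91/I = 0.000272681 at this income.
η = (dQ/dI)·(I/Q) = 0.000272681 × (36342.8/36.062) = 0.275.

0.275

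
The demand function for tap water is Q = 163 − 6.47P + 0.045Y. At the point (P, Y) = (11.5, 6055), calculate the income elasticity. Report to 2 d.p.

At P = 11.5, Y = 6055: Q = 361.070.
Holding P constant, ∂Q/∂Y = 0.045.
η_Y = (∂Q/∂Y)·(Y/Q) = 0.045 × (6055/361.070) = 0.75.

0.75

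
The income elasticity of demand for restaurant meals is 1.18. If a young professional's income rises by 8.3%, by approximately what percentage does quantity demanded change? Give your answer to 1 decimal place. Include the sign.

%ΔQ ≈ η × %ΔI = 1.18 × 8.3% = 9.8%.

9.8%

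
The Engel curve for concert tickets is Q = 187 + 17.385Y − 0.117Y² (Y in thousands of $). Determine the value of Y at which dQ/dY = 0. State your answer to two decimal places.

74.29

dQ/dY = 17.385 − 0.234Y.
The good is inferior where dQ/dY < 0. Setting dQ/dY = 0 gives Y = 17.385 / 0.234 = 74.29.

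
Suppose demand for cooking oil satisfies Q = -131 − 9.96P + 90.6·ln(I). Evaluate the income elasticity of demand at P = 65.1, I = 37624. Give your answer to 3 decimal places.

At P = 65.1, I = 37624: Q = 175.111.
Holding P constant, ∂Q/∂I = 90.6/I = 0.00240804.
η_I = (∂Q/∂I)·(I/Q) = 0.00240804 × (37624/175.111) = 0.517.

0.517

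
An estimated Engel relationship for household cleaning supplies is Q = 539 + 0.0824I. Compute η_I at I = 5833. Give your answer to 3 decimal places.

0.471

At I = 5833: Q = 1019.639.
dQ/dI = 0.0824.
η = (dQ/dI)·(I/Q) = 0.0824 × (5833/1019.639) = 0.471.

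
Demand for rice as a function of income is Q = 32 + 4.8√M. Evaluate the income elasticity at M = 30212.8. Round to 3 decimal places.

At M = 30212.8: Q = 866.328.
dQ/dM = 4.8/(2√M) = 0.0138075 at this income.
η = (dQ/dM)·(M/Q) = 0.0138075 × (30212.8/866.328) = 0.482.

0.482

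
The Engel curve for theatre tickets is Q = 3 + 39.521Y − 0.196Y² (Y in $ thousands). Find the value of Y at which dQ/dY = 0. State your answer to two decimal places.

dQ/dY = 39.521 − 0.392Y.
The good is inferior where dQ/dY < 0. Setting dQ/dY = 0 gives Y = 39.521 / 0.392 = 100.82.

100.82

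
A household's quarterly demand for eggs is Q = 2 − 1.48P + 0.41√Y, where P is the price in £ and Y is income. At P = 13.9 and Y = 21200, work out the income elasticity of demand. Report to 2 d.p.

At P = 13.9, Y = 21200: Q = 41.125.
Holding P constant, ∂Q/∂Y = 0.41/(2√Y) = 0.00140795.
η_Y = (∂Q/∂Y)·(Y/Q) = 0.00140795 × (21200/41.125) = 0.73.

0.73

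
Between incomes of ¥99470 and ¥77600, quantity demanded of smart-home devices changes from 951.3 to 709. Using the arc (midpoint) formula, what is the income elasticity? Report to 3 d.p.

ΔQ = 709 − 951.3 = -242.3; midpoint Q̄ = (951.3 + 709)/2 = 830.15.
ΔI = 77600 − 99470 = -21870; midpoint Ī = (99470 + 77600)/2 = 88535.
η = (ΔQ/Q̄) ÷ (ΔI/Ī) = (-242.3/830.15) ÷ (-21870/88535) = 1.182.

1.182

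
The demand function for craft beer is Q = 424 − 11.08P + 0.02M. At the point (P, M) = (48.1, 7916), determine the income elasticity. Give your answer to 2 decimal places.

At P = 48.1, M = 7916: Q = 49.372.
Holding P constant, ∂Q/∂M = 0.02.
η_M = (∂Q/∂M)·(M/Q) = 0.02 × (7916/49.372) = 3.21.

3.21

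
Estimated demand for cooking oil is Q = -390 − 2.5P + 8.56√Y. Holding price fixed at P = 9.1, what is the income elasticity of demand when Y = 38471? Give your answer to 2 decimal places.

At P = 9.1, Y = 38471: Q = 1266.211.
Holding P constant, ∂Q/∂Y = 8.56/(2√Y) = 0.0218211.
η_Y = (∂Q/∂Y)·(Y/Q) = 0.0218211 × (38471/1266.211) = 0.66.

0.66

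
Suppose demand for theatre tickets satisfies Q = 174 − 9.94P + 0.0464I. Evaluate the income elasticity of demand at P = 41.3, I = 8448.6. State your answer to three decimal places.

At P = 41.3, I = 8448.6: Q = 155.493.
Holding P constant, ∂Q/∂I = 0.0464.
η_I = (∂Q/∂I)·(I/Q) = 0.0464 × (8448.6/155.493) = 2.521.

2.521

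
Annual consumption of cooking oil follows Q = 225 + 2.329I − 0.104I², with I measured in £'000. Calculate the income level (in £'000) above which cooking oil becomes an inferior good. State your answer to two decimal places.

11.20

dQ/dI = 2.329 − 0.208I.
The good is inferior where dQ/dI < 0. Setting dQ/dI = 0 gives I = 2.329 / 0.208 = 11.20.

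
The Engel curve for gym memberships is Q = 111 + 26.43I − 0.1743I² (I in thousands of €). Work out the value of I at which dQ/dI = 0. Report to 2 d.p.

dQ/dI = 26.43 − 0.3486I.
The good is inferior where dQ/dI < 0. Setting dQ/dI = 0 gives I = 26.43 / 0.3486 = 75.82.

75.82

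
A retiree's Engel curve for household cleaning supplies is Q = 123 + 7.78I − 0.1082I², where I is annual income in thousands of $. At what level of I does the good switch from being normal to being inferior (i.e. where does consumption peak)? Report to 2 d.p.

35.95

dQ/dI = 7.78 − 0.2164I.
The good is inferior where dQ/dI < 0. Setting dQ/dI = 0 gives I = 7.78 / 0.2164 = 35.95.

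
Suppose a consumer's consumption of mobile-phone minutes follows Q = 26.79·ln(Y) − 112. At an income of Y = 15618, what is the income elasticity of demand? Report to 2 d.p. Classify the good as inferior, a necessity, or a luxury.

At Y = 15618: Q = 146.689.
dQ/dY = 26.79/Y = 0.00171533 at this income.
η = (dQ/dY)·(Y/Q) = 0.00171533 × (15618/146.689) = 0.18.
Since 0 < η < 1, the good is a necessity.

0.18 (necessity)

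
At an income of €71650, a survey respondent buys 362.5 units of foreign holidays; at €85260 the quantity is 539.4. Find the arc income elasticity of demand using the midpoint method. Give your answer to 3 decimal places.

2.261

ΔQ = 539.4 − 362.5 = 176.9; midpoint Q̄ = (362.5 + 539.4)/2 = 450.95.
ΔI = 85260 − 71650 = 13610; midpoint Ī = (71650 + 85260)/2 = 78455.
η = (ΔQ/Q̄) ÷ (ΔI/Ī) = (176.9/450.95) ÷ (13610/78455) = 2.261.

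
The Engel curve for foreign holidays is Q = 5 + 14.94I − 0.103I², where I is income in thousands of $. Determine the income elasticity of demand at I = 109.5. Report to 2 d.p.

At I = 109.5: Q = 405.9343.
dQ/dI = 14.94 − 0.206I = -7.61700.
η = (dQ/dI)·(I/Q) = -7.61700 × (109.5/405.9343) = -2.05.

-2.05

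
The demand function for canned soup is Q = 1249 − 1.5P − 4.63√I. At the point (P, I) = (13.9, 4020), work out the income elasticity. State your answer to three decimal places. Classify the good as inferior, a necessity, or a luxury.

At P = 13.9, I = 4020: Q = 934.592.
Holding P constant, ∂Q/∂I = -4.63/(2√I) = -0.0365122.
η_I = (∂Q/∂I)·(I/Q) = -0.0365122 × (4020/934.592) = -0.157.
Since η < 0, this is an inferior good.

-0.157 (inferior good)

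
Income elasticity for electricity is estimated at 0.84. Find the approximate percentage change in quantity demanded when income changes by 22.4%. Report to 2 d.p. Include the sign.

%ΔQ ≈ η × %ΔI = 0.84 × 22.4% = 18.82%.

18.82%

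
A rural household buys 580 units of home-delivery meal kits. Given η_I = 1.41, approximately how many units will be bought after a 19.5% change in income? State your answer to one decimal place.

%ΔQ ≈ η × %ΔI = 1.41 × 19.5% = 27.495%.
New Q ≈ 580 × (1 + 0.27495) = 739.5.

739.5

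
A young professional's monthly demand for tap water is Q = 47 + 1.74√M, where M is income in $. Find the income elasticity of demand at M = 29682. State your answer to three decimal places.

At M = 29682: Q = 346.775.
dQ/dM = 1.74/(2√M) = 0.00504978 at this income.
η = (dQ/dM)·(M/Q) = 0.00504978 × (29682/346.775) = 0.432.

0.432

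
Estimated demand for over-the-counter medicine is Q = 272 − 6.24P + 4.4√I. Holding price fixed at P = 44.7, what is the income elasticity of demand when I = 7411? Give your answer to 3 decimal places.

At P = 44.7, I = 7411: Q = 371.856.
Holding P constant, ∂Q/∂I = 4.4/(2√I) = 0.0255555.
η_I = (∂Q/∂I)·(I/Q) = 0.0255555 × (7411/371.856) = 0.509.

0.509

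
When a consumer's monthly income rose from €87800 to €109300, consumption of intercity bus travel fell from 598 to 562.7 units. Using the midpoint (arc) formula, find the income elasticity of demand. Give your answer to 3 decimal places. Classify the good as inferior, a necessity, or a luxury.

-0.279 (inferior good)

ΔQ = 562.7 − 598 = -35.3; midpoint Q̄ = (598 + 562.7)/2 = 580.35.
ΔI = 109300 − 87800 = 21500; midpoint Ī = (87800 + 109300)/2 = 98550.
η = (ΔQ/Q̄) ÷ (ΔI/Ī) = (-35.3/580.35) ÷ (21500/98550) = -0.279.
η < 0 ⇒ inferior good.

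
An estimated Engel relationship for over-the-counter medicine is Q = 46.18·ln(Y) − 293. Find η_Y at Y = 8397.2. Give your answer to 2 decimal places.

At Y = 8397.2: Q = 124.266.
dQ/dY = 46.18/Y = 0.00549945 at this income.
η = (dQ/dY)·(Y/Q) = 0.00549945 × (8397.2/124.266) = 0.37.

0.37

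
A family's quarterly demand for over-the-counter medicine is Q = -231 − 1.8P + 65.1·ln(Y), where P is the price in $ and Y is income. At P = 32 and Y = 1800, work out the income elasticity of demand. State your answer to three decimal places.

0.327

At P = 32, Y = 1800: Q = 199.360.
Holding P constant, ∂Q/∂Y = 65.1/Y = 0.0361667.
η_Y = (∂Q/∂Y)·(Y/Q) = 0.0361667 × (1800/199.360) = 0.327.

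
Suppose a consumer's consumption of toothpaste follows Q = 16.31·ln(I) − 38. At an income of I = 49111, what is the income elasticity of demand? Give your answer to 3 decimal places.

At I = 49111: Q = 138.178.
dQ/dI = 16.31/I = 0.000332105 at this income.
η = (dQ/dI)·(I/Q) = 0.000332105 × (49111/138.178) = 0.118.

0.118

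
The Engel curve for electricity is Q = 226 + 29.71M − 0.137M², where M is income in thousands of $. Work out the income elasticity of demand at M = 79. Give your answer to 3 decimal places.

0.371

At M = 79: Q = 1718.0730.
dQ/dM = 29.71 − 0.274M = 8.06400.
η = (dQ/dM)·(M/Q) = 8.06400 × (79/1718.0730) = 0.371.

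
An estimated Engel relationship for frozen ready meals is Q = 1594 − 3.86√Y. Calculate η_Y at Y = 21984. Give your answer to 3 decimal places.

-0.280

At Y = 21984: Q = 1021.678.
dQ/dY = -3.86/(2√Y) = -0.0130168 at this income.
η = (dQ/dY)·(Y/Q) = -0.0130168 × (21984/1021.678) = -0.280.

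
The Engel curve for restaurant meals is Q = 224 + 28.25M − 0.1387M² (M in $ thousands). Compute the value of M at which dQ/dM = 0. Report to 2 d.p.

101.84

dQ/dM = 28.25 − 0.2774M.
The good is inferior where dQ/dM < 0. Setting dQ/dM = 0 gives M = 28.25 / 0.2774 = 101.84.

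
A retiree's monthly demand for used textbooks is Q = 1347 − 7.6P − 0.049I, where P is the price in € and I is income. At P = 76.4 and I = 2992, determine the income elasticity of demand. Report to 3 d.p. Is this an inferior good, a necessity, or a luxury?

At P = 76.4, I = 2992: Q = 619.752.
Holding P constant, ∂Q/∂I = −0.049.
η_I = (∂Q/∂I)·(I/Q) = -0.049 × (2992/619.752) = -0.237.
Since η < 0, this is an inferior good.

-0.237 (inferior good)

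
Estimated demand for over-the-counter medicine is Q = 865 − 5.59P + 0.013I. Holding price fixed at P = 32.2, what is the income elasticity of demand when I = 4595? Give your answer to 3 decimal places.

0.080

At P = 32.2, I = 4595: Q = 744.737.
Holding P constant, ∂Q/∂I = 0.013.
η_I = (∂Q/∂I)·(I/Q) = 0.013 × (4595/744.737) = 0.080.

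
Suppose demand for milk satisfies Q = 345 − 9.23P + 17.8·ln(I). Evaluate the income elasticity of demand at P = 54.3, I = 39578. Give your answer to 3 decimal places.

At P = 54.3, I = 39578: Q = 32.242.
Holding P constant, ∂Q/∂I = 17.8/I = 0.000449745.
η_I = (∂Q/∂I)·(I/Q) = 0.000449745 × (39578/32.242) = 0.552.

0.552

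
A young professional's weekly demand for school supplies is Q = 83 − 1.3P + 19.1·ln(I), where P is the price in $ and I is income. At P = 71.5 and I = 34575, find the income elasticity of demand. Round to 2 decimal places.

At P = 71.5, I = 34575: Q = 189.662.
Holding P constant, ∂Q/∂I = 19.1/I = 0.000552422.
η_I = (∂Q/∂I)·(I/Q) = 0.000552422 × (34575/189.662) = 0.10.

0.10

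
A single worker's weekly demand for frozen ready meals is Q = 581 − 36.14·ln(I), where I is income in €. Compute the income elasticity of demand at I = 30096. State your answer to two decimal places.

At I = 30096: Q = 208.319.
dQ/dI = -36.14/I = -0.00120082 at this income.
η = (dQ/dI)·(I/Q) = -0.00120082 × (30096/208.319) = -0.17.

-0.17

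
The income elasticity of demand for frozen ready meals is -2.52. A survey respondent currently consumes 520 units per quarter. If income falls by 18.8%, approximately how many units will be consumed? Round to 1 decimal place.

%ΔQ ≈ η × %ΔI = -2.52 × (-18.8%) = 47.376%.
New Q ≈ 520 × (1 + 0.47376) = 766.4.

766.4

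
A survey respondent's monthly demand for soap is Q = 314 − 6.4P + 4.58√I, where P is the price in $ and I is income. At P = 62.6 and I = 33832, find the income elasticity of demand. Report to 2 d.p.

0.56

At P = 62.6, I = 33832: Q = 755.781.
Holding P constant, ∂Q/∂I = 4.58/(2√I) = 0.0124501.
η_I = (∂Q/∂I)·(I/Q) = 0.0124501 × (33832/755.781) = 0.56.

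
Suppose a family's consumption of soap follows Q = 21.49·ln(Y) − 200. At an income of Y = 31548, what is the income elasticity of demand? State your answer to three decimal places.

At Y = 31548: Q = 22.621.
dQ/dY = 21.49/Y = 0.000681184 at this income.
η = (dQ/dY)·(Y/Q) = 0.000681184 × (31548/22.621) = 0.950.

0.950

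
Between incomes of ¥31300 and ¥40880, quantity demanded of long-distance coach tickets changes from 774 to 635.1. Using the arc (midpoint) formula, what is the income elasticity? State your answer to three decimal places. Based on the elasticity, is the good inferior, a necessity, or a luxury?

-0.743 (inferior good)

ΔQ = 635.1 − 774 = -138.9; midpoint Q̄ = (774 + 635.1)/2 = 704.55.
ΔI = 40880 − 31300 = 9580; midpoint Ī = (31300 + 40880)/2 = 36090.
η = (ΔQ/Q̄) ÷ (ΔI/Ī) = (-138.9/704.55) ÷ (9580/36090) = -0.743.
η < 0 ⇒ inferior good.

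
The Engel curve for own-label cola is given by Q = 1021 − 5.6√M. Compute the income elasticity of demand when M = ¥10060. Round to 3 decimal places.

At M = 10060: Q = 459.323.
dQ/dM = -5.6/(2√M) = -0.0279164 at this income.
η = (dQ/dM)·(M/Q) = -0.0279164 × (10060/459.323) = -0.611.

-0.611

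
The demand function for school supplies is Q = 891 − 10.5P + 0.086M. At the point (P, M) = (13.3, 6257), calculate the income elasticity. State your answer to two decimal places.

0.42

At P = 13.3, M = 6257: Q = 1289.452.
Holding P constant, ∂Q/∂M = 0.086.
η_M = (∂Q/∂M)·(M/Q) = 0.086 × (6257/1289.452) = 0.42.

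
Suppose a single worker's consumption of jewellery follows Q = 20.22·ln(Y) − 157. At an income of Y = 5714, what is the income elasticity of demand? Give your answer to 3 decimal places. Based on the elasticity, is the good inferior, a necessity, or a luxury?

1.129 (luxury)

At Y = 5714: Q = 17.917.
dQ/dY = 20.22/Y = 0.00353868 at this income.
η = (dQ/dY)·(Y/Q) = 0.00353868 × (5714/17.917) = 1.129.
Since η > 1, the good is a luxury.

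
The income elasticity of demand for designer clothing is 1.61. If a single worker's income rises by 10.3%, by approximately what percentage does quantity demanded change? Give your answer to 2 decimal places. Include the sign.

%ΔQ ≈ η × %ΔI = 1.61 × 10.3% = 16.58%.

16.58%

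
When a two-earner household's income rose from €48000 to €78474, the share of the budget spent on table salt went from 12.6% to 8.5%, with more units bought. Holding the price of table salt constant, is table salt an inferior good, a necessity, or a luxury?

Quantity rises but the budget share falls as income rises, so 0 < η < 1.

necessity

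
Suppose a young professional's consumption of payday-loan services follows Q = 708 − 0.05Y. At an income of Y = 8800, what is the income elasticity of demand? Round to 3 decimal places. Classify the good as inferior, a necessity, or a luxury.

At Y = 8800: Q = 268.000.
dQ/dY = −0.05.
η = (dQ/dY)·(Y/Q) = -0.05 × (8800/268.000) = -1.642.
Since η < 0, the good is an inferior good.

-1.642 (inferior good)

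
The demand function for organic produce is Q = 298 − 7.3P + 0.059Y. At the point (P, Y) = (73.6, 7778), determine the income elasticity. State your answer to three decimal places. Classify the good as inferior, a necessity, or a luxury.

2.090 (luxury)

At P = 73.6, Y = 7778: Q = 219.622.
Holding P constant, ∂Q/∂Y = 0.059.
η_Y = (∂Q/∂Y)·(Y/Q) = 0.059 × (7778/219.622) = 2.090.
Since η > 1, this is a luxury.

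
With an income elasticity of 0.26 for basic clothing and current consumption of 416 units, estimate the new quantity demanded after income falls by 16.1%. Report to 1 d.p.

398.6

%ΔQ ≈ η × %ΔI = 0.26 × (-16.1%) = -4.186%.
New Q ≈ 416 × (1 − 0.04186) = 398.6.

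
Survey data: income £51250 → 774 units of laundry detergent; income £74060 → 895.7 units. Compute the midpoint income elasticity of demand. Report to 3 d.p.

0.400

ΔQ = 895.7 − 774 = 121.7; midpoint Q̄ = (774 + 895.7)/2 = 834.85.
ΔI = 74060 − 51250 = 22810; midpoint Ī = (51250 + 74060)/2 = 62655.
η = (ΔQ/Q̄) ÷ (ΔI/Ī) = (121.7/834.85) ÷ (22810/62655) = 0.400.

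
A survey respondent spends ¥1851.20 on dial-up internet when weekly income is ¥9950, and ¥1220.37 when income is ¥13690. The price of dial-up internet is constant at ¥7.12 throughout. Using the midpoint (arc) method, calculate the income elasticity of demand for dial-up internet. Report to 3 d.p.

-1.298

With a constant price, Q₁ = 1851.20/7.12 = 260.000 and Q₂ = 1220.37/7.12 = 171.400 (equivalently, work directly with expenditure since P cancels).
Midpoint %ΔQ = (1220.37 − 1851.20)/1535.79 = -0.41075; midpoint %ΔI = (13690 − 9950)/11820 = 0.31641.
η = -0.41075 / 0.31641 = -1.298.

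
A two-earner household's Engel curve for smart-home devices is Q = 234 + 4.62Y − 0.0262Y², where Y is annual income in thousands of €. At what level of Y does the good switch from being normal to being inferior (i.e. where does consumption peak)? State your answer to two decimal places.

88.17

dQ/dY = 4.62 − 0.0524Y.
The good is inferior where dQ/dY < 0. Setting dQ/dY = 0 gives Y = 4.62 / 0.0524 = 88.17.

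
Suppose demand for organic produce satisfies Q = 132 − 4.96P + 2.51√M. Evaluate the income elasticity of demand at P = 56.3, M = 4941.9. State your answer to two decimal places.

3.02

At P = 56.3, M = 4941.9: Q = 29.202.
Holding P constant, ∂Q/∂M = 2.51/(2√M) = 0.0178524.
η_M = (∂Q/∂M)·(M/Q) = 0.0178524 × (4941.9/29.202) = 3.02.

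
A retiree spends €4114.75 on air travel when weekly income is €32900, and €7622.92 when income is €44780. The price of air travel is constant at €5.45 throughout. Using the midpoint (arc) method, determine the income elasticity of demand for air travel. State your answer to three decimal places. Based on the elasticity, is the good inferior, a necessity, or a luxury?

1.954 (luxury)

With a constant price, Q₁ = 4114.75/5.45 = 755.000 and Q₂ = 7622.92/5.45 = 1398.701 (equivalently, work directly with expenditure since P cancels).
Midpoint %ΔQ = (7622.92 − 4114.75)/5868.84 = 0.59776; midpoint %ΔI = (44780 − 32900)/38840 = 0.30587.
η = 0.59776 / 0.30587 = 1.954.
η > 1 ⇒ luxury.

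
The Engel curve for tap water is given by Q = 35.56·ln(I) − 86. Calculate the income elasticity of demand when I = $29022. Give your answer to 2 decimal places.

0.13

At I = 29022: Q = 279.408.
dQ/dI = 35.56/I = 0.00122528 at this income.
η = (dQ/dI)·(I/Q) = 0.00122528 × (29022/279.408) = 0.13.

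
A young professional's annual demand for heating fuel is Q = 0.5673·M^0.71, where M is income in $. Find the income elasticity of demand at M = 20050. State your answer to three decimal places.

0.710

For Q = A·M^β the income elasticity is constant and equal to β.
Here β = 0.71, so η = 0.710.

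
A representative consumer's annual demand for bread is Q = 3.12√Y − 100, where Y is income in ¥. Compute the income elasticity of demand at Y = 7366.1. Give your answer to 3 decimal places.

0.798

At Y = 7366.1: Q = 167.777.
dQ/dY = 3.12/(2√Y) = 0.0181763 at this income.
η = (dQ/dY)·(Y/Q) = 0.0181763 × (7366.1/167.777) = 0.798.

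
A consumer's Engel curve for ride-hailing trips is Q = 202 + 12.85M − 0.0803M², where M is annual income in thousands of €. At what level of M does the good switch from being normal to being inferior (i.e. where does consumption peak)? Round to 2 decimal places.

80.01

dQ/dM = 12.85 − 0.1606M.
The good is inferior where dQ/dM < 0. Setting dQ/dM = 0 gives M = 12.85 / 0.1606 = 80.01.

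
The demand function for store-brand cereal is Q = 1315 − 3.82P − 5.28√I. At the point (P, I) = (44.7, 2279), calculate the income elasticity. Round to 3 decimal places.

-0.141

At P = 44.7, I = 2279: Q = 892.185.
Holding P constant, ∂Q/∂I = -5.28/(2√I) = -0.0553008.
η_I = (∂Q/∂I)·(I/Q) = -0.0553008 × (2279/892.185) = -0.141.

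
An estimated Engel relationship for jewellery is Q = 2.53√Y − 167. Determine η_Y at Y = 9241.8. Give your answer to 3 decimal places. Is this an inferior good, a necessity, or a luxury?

At Y = 9241.8: Q = 76.220.
dQ/dY = 2.53/(2√Y) = 0.0131587 at this income.
η = (dQ/dY)·(Y/Q) = 0.0131587 × (9241.8/76.220) = 1.596.
Since η > 1, the good is a luxury.

1.596 (luxury)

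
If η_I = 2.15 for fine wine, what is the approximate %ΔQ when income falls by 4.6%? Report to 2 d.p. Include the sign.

-9.89%

%ΔQ ≈ η × %ΔI = 2.15 × (-4.6%) = -9.89%.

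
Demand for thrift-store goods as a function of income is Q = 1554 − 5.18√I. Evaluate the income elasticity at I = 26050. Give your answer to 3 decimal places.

-0.582

At I = 26050: Q = 717.947.
dQ/dI = -5.18/(2√I) = -0.0160471 at this income.
η = (dQ/dI)·(I/Q) = -0.0160471 × (26050/717.947) = -0.582.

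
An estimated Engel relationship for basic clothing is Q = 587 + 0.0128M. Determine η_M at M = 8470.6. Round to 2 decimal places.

0.16

At M = 8470.6: Q = 695.424.
dQ/dM = 0.0128.
η = (dQ/dM)·(M/Q) = 0.0128 × (8470.6/695.424) = 0.16.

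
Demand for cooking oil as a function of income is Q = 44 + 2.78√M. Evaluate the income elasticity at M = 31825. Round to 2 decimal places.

0.46

At M = 31825: Q = 539.940.
dQ/dM = 2.78/(2√M) = 0.00779167 at this income.
η = (dQ/dM)·(M/Q) = 0.00779167 × (31825/539.940) = 0.46.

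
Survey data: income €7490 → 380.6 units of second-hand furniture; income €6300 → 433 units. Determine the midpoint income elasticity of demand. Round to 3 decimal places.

-0.746

ΔQ = 433 − 380.6 = 52.4; midpoint Q̄ = (380.6 + 433)/2 = 406.8.
ΔI = 6300 − 7490 = -1190; midpoint Ī = (7490 + 6300)/2 = 6895.
η = (ΔQ/Q̄) ÷ (ΔI/Ī) = (52.4/406.8) ÷ (-1190/6895) = -0.746.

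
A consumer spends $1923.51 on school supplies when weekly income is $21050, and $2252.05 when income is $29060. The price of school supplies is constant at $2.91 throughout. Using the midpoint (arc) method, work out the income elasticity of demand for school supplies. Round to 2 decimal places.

With a constant price, Q₁ = 1923.51/2.91 = 661.000 and Q₂ = 2252.05/2.91 = 773.900 (equivalently, work directly with expenditure since P cancels).
Midpoint %ΔQ = (2252.05 − 1923.51)/2087.78 = 0.15736; midpoint %ΔI = (29060 − 21050)/25055 = 0.31970.
η = 0.15736 / 0.31970 = 0.49.

0.49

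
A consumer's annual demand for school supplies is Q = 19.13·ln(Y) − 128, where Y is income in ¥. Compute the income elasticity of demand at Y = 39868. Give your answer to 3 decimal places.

0.256

At Y = 39868: Q = 74.650.
dQ/dY = 19.13/Y = 0.000479833 at this income.
η = (dQ/dY)·(Y/Q) = 0.000479833 × (39868/74.650) = 0.256.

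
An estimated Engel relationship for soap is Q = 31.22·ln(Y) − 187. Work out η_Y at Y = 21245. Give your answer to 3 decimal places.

At Y = 21245: Q = 124.072.
dQ/dY = 31.22/Y = 0.00146952 at this income.
η = (dQ/dY)·(Y/Q) = 0.00146952 × (21245/124.072) = 0.252.

0.252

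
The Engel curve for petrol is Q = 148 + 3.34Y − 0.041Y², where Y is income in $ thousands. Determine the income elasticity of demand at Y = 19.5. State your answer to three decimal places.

At Y = 19.5: Q = 197.5398.
dQ/dY = 3.34 − 0.082Y = 1.74100.
η = (dQ/dY)·(Y/Q) = 1.74100 × (19.5/197.5398) = 0.172.

0.172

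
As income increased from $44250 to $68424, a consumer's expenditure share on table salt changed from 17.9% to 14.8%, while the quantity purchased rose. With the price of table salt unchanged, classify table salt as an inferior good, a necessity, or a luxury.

Quantity rises but the budget share falls as income rises, so 0 < η < 1.

necessity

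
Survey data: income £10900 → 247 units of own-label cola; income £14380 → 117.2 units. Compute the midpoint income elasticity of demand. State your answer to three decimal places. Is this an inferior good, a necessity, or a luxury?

-2.589 (inferior good)

ΔQ = 117.2 − 247 = -129.8; midpoint Q̄ = (247 + 117.2)/2 = 182.1.
ΔI = 14380 − 10900 = 3480; midpoint Ī = (10900 + 14380)/2 = 12640.
η = (ΔQ/Q̄) ÷ (ΔI/Ī) = (-129.8/182.1) ÷ (3480/12640) = -2.589.
η < 0 ⇒ inferior good.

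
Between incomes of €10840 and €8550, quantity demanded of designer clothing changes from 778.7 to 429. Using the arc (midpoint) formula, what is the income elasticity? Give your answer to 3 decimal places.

2.452

ΔQ = 429 − 778.7 = -349.7; midpoint Q̄ = (778.7 + 429)/2 = 603.85.
ΔI = 8550 − 10840 = -2290; midpoint Ī = (10840 + 8550)/2 = 9695.
η = (ΔQ/Q̄) ÷ (ΔI/Ī) = (-349.7/603.85) ÷ (-2290/9695) = 2.452.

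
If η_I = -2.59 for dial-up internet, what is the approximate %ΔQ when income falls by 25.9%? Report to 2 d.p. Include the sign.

%ΔQ ≈ η × %ΔI = -2.59 × (-25.9%) = 67.08%.

67.08%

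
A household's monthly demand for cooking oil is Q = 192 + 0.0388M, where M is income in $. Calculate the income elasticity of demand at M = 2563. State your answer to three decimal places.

0.341

At M = 2563: Q = 291.444.
dQ/dM = 0.0388.
η = (dQ/dM)·(M/Q) = 0.0388 × (2563/291.444) = 0.341.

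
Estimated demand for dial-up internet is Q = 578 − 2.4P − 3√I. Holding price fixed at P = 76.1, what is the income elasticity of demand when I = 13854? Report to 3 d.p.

-4.179

At P = 76.1, I = 13854: Q = 42.251.
Holding P constant, ∂Q/∂I = -3/(2√I) = -0.0127439.
η_I = (∂Q/∂I)·(I/Q) = -0.0127439 × (13854/42.251) = -4.179.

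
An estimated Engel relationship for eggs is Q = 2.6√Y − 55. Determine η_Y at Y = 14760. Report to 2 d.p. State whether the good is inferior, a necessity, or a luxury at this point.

At Y = 14760: Q = 260.876.
dQ/dY = 2.6/(2√Y) = 0.0107004 at this income.
η = (dQ/dY)·(Y/Q) = 0.0107004 × (14760/260.876) = 0.61.
Since 0 < η < 1, the good is a necessity.

0.61 (necessity)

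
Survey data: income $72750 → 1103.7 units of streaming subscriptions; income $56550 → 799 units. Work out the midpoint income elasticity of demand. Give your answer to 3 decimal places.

ΔQ = 799 − 1103.7 = -304.7; midpoint Q̄ = (1103.7 + 799)/2 = 951.35.
ΔI = 56550 − 72750 = -16200; midpoint Ī = (72750 + 56550)/2 = 64650.
η = (ΔQ/Q̄) ÷ (ΔI/Ī) = (-304.7/951.35) ÷ (-16200/64650) = 1.278.

1.278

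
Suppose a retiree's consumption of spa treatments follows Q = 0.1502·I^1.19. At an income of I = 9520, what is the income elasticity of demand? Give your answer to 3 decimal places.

1.190

For Q = A·I^β the income elasticity is constant and equal to β.
Here β = 1.19, so η = 1.190.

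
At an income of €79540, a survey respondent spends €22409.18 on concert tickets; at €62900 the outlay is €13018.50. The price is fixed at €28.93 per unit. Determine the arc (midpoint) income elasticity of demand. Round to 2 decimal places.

2.27

With a constant price, Q₁ = 22409.18/28.93 = 774.600 and Q₂ = 13018.50/28.93 = 450.000 (equivalently, work directly with expenditure since P cancels).
Midpoint %ΔQ = (13018.50 − 22409.18)/17713.84 = -0.53013; midpoint %ΔI = (62900 − 79540)/71220 = -0.23364.
η = -0.53013 / -0.23364 = 2.27.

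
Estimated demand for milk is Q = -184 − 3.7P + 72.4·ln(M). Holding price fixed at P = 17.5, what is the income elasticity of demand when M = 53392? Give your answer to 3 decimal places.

0.134

At P = 17.5, M = 53392: Q = 539.354.
Holding P constant, ∂Q/∂M = 72.4/M = 0.00135601.
η_M = (∂Q/∂M)·(M/Q) = 0.00135601 × (53392/539.354) = 0.134.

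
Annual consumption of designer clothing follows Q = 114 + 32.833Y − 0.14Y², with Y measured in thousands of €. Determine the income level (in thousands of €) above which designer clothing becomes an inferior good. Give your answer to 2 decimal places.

117.26

dQ/dY = 32.833 − 0.28Y.
The good is inferior where dQ/dY < 0. Setting dQ/dY = 0 gives Y = 32.833 / 0.28 = 117.26.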